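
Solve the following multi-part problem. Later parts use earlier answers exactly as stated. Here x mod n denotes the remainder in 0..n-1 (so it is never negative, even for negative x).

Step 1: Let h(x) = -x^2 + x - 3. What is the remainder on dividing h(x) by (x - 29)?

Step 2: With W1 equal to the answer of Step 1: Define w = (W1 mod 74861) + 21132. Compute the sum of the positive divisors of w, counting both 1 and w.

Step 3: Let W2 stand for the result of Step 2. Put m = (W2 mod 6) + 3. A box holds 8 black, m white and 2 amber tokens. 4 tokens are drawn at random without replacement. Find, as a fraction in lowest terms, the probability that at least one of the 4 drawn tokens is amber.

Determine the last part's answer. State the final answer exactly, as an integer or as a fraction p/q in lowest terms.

7/13

Step 1: remainder = value at the root: -1*(29)^2 + 1*(29)^1 - 3 = (-841) + (29) + (-3) = -815; answer -815
Step 2: W1 = -815; w = 95178; 95178 = 2 * 3 * 29 * 547; sigma = (1 + 2) * (1 + 3) * (1 + 29) * (1 + 547) = 3 * 4 * 30 * 548 = 197280; answer 197280
Step 3: W2 = 197280; m = 3; total draws C(13,4) = 715; complement C(11,4) = 330; favorable 715 - 330 = 385; P = 7/13; answer 7/13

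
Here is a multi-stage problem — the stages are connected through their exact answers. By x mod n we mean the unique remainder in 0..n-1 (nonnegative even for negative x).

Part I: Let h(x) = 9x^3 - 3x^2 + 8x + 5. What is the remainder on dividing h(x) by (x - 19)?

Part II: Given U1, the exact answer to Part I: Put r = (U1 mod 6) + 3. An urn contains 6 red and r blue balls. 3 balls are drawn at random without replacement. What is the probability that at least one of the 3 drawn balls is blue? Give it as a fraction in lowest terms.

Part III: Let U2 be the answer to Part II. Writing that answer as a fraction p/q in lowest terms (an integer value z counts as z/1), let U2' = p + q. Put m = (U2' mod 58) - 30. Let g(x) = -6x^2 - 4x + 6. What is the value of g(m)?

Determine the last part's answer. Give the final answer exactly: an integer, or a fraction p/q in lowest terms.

-2084

Part I: remainder = value at the root: 9*(19)^3 - 3*(19)^2 + 8*(19)^1 + 5 = (61731) + (-1083) + (152) + (5) = 60805; answer 60805
Part II: U1 = 60805; r = 4; total draws C(10,3) = 120; complement C(6,3) = 20; favorable 120 - 20 = 100; P = 5/6; answer 5/6
Part III: U2 = 5/6; threaded value p + q = 11; m = -19; -6*(-19)^2 - 4*(-19)^1 + 6 = (-2166) + (76) + (6) = -2084; answer -2084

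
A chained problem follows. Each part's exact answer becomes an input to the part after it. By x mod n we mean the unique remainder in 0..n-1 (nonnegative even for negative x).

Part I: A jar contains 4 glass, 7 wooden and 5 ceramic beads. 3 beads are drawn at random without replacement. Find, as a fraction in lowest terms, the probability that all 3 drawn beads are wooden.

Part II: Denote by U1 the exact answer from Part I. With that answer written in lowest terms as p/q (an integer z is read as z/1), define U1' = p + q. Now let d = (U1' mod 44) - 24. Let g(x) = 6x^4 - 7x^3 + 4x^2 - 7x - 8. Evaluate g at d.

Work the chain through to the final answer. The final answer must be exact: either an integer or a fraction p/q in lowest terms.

Part I: total draws C(16,3) = 560; favorable C(7,3) = 35; P = 1/16; answer 1/16
Part II: U1 = 1/16; threaded value p + q = 17; d = -7; 6*(-7)^4 - 7*(-7)^3 + 4*(-7)^2 - 7*(-7)^1 - 8 = (14406) + (2401) + (196) + (49) + (-8) = 17044; answer 17044

17044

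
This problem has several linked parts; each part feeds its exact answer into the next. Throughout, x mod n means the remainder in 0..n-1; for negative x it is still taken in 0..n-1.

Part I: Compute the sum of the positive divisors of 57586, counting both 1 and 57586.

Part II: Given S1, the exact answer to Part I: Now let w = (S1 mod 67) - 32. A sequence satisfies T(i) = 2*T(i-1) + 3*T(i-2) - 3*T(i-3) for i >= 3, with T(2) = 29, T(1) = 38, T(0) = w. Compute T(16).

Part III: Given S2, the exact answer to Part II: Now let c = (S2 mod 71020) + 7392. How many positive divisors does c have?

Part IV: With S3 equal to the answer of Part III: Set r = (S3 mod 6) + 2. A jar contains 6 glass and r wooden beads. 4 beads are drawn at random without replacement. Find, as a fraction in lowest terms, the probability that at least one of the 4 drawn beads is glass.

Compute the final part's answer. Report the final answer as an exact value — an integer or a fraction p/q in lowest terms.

209/210

Part I: 57586 = 2 * 28793; sigma = (1 + 2) * (1 + 28793) = 3 * 28794 = 86382; answer 86382
Part II: S1 = 86382; w = -13; T(3) = 2*(29) + 3*(38) - 3*(-13) = 211; iterating: T(3)=211, T(4)=395, T(5)=1336, T(6)=3224, T(7)=9271, T(8)=24206, T(9)=66553, T(10)=177911, T(11)=482863, T(12)=1299800, T(13)=3514456, T(14)=9479723, T(15)=25603414, T(16)=69102629; answer 69102629
Part III: S2 = 69102629; c = 7561; 7561 is prime, so its only divisors are 1 and 7561; count = 2; answer 2
Part IV: S3 = 2; r = 4; total draws C(10,4) = 210; complement C(4,4) = 1; favorable 210 - 1 = 209; P = 209/210; answer 209/210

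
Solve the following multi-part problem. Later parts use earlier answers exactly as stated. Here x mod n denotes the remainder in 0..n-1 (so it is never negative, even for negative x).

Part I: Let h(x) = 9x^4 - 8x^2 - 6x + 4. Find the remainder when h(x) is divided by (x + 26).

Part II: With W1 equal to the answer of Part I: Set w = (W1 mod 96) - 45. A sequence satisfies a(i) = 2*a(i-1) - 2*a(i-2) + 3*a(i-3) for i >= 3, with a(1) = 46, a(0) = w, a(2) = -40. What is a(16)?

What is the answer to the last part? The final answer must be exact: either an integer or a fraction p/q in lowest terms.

26052

Part I: remainder = value at the root: 9*(-26)^4 - 8*(-26)^2 - 6*(-26)^1 + 4 = (4112784) + (-5408) + (156) + (4) = 4107536; answer 4107536
Part II: W1 = 4107536; w = 35; a(3) = 2*(-40) - 2*(46) + 3*(35) = -67; iterating: a(3)=-67, a(4)=84, a(5)=182, a(6)=-5, a(7)=-122, a(8)=312, a(9)=853, a(10)=716, a(11)=662, a(12)=2451, a(13)=5726, a(14)=8536, a(15)=12973, a(16)=26052; answer 26052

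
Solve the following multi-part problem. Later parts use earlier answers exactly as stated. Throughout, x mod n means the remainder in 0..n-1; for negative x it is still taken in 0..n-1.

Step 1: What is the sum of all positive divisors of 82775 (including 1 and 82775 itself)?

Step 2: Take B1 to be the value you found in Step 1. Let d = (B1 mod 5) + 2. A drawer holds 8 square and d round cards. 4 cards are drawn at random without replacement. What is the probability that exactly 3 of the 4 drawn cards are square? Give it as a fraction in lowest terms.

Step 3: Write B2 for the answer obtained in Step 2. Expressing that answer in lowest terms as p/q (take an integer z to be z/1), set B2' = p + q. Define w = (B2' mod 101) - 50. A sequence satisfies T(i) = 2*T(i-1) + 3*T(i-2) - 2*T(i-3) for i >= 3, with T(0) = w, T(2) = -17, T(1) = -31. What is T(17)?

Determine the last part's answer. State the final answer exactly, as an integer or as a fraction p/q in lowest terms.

Step 1: 82775 = 5^2 * 7 * 11 * 43; sigma = (1 + 5 + 25) * (1 + 7) * (1 + 11) * (1 + 43) = 31 * 8 * 12 * 44 = 130944; answer 130944
Step 2: B1 = 130944; d = 6; total draws C(14,4) = 1001; favorable C(8,3)*C(6,1) = 336; P = 48/143; answer 48/143
Step 3: B2 = 48/143; threaded value p + q = 191; w = 40; T(3) = 2*(-17) + 3*(-31) - 2*(40) = -207; iterating: T(3)=-207, T(4)=-403, T(5)=-1393, T(6)=-3581, T(7)=-10535, T(8)=-29027, T(9)=-82497, T(10)=-231005, T(11)=-651447, T(12)=-1830915, T(13)=-5154161, T(14)=-14498173, T(15)=-40796999, T(16)=-114780195, T(17)=-322955041; answer -322955041

-322955041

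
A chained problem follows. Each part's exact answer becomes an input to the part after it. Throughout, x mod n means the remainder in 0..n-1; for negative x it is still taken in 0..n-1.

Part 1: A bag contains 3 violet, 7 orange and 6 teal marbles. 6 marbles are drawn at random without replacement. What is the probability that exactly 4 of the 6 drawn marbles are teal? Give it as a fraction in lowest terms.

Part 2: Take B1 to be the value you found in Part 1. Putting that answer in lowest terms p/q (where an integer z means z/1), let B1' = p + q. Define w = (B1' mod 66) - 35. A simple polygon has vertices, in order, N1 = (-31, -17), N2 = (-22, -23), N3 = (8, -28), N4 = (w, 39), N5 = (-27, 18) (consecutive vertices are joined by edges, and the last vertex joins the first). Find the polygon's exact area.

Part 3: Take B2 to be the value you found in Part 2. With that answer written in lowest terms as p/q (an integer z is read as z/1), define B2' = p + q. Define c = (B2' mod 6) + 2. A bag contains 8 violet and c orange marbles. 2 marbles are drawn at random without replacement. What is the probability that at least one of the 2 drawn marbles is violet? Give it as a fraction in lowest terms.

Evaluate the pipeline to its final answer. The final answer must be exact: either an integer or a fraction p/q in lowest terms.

34/39

Part 1: total draws C(16,6) = 8008; favorable C(6,4)*C(10,2) = 675; P = 675/8008; answer 675/8008
Part 2: B1 = 675/8008; threaded value p + q = 8683; w = 2; cross terms: (-31*-23 - -22*-17)=339, (-22*-28 - 8*-23)=800, (8*39 - 2*-28)=368, (2*18 - -27*39)=1089, (-27*-17 - -31*18)=1017; twice the area = |3613| = 3613; area = 3613/2; answer 3613/2
Part 3: B2 = 3613/2; threaded value p + q = 3615; c = 5; total draws C(13,2) = 78; complement C(5,2) = 10; favorable 78 - 10 = 68; P = 34/39; answer 34/39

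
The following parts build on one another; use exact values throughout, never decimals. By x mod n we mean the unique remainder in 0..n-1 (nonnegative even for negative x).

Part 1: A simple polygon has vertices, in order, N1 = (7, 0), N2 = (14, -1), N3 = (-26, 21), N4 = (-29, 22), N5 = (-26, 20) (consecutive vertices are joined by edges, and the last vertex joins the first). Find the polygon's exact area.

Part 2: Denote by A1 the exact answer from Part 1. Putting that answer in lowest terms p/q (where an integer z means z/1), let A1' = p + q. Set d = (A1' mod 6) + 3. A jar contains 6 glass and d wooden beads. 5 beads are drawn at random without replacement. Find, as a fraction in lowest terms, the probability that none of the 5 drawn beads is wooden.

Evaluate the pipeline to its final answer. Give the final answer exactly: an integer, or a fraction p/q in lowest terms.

2/429

Part 1: cross terms: (7*-1 - 14*0)=-7, (14*21 - -26*-1)=268, (-26*22 - -29*21)=37, (-29*20 - -26*22)=-8, (-26*0 - 7*20)=-140; twice the area = |150| = 150; area = 75; answer 75
Part 2: A1 = 75; threaded value p + q = 76; d = 7; total draws C(13,5) = 1287; favorable C(6,5) = 6; P = 2/429; answer 2/429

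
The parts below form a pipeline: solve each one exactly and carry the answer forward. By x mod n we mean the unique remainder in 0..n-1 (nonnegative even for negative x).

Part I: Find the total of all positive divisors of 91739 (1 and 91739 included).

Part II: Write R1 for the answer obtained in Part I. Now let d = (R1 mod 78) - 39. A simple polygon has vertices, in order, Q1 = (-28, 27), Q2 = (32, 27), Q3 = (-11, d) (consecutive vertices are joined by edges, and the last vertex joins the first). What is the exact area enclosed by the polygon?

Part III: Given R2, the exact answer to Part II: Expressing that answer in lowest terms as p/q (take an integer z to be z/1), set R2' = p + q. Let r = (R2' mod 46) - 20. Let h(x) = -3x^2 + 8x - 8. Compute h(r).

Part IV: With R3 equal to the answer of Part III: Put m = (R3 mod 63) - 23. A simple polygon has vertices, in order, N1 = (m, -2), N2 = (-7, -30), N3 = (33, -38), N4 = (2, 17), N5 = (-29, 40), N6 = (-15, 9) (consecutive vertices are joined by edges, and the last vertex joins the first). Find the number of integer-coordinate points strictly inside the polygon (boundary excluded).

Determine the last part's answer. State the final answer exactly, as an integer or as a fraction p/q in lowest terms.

1774

Part I: 91739 = 199 * 461; sigma = (1 + 199) * (1 + 461) = 200 * 462 = 92400; answer 92400
Part II: R1 = 92400; d = 9; cross terms: (-28*27 - 32*27)=-1620, (32*9 - -11*27)=585, (-11*27 - -28*9)=-45; twice the area = |-1080| = 1080; area = 540; answer 540
Part III: R2 = 540; threaded value p + q = 541; r = 15; -3*(15)^2 + 8*(15)^1 - 8 = (-675) + (120) + (-8) = -563; answer -563
Part IV: R3 = -563; m = -19; cross terms: (-19*-30 - -7*-2)=556, (-7*-38 - 33*-30)=1256, (33*17 - 2*-38)=637, (2*40 - -29*17)=573, (-29*9 - -15*40)=339, (-15*-2 - -19*9)=201; twice the area = |3562| = 3562; area = 1781; boundary points = 4 + 8 + 1 + 1 + 1 + 1 = 16; strictly interior points = area - boundary/2 + 1 = 1774; answer 1774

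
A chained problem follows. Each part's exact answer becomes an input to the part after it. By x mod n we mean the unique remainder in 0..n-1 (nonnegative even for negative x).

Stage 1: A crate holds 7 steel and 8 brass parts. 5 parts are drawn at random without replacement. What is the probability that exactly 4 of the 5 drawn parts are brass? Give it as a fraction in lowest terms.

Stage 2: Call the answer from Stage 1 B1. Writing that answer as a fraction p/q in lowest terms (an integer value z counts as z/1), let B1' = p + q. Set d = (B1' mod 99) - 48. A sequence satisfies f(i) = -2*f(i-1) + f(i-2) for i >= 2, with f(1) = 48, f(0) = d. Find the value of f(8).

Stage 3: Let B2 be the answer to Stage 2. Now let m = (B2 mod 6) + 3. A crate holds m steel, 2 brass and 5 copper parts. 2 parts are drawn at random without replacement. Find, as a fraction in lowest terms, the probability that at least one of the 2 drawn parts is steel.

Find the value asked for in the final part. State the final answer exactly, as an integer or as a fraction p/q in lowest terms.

Stage 1: total draws C(15,5) = 3003; favorable C(8,4)*C(7,1) = 490; P = 70/429; answer 70/429
Stage 2: B1 = 70/429; threaded value p + q = 499; d = -44; f(2) = -2*(48) + 1*(-44) = -140; iterating: f(2)=-140, f(3)=328, f(4)=-796, f(5)=1920, f(6)=-4636, f(7)=11192, f(8)=-27020; answer -27020
Stage 3: B2 = -27020; m = 7; total draws C(14,2) = 91; complement C(7,2) = 21; favorable 91 - 21 = 70; P = 10/13; answer 10/13

10/13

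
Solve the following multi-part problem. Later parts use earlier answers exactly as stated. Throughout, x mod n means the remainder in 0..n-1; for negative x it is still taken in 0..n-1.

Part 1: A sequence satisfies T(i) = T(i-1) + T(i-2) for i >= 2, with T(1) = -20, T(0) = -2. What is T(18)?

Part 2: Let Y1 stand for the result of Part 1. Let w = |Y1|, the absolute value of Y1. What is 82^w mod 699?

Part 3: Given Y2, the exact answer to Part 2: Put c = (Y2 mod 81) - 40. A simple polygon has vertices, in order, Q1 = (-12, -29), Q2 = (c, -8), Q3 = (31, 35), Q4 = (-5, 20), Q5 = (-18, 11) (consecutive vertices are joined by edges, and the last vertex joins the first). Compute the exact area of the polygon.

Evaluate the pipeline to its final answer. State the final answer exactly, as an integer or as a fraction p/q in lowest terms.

1529

Part 1: T(2) = 1*(-20) + 1*(-2) = -22; iterating: T(2)=-22, T(3)=-42, T(4)=-64, T(5)=-106, T(6)=-170, T(7)=-276, T(8)=-446, T(9)=-722, T(10)=-1168, T(11)=-1890, T(12)=-3058, T(13)=-4948, T(14)=-8006, T(15)=-12954, T(16)=-20960, T(17)=-33914, T(18)=-54874; answer -54874
Part 2: Y1 = -54874; w = 54874; squarings mod 699: 82^1=82, 82^2=433, 82^4=157, 82^8=184, 82^16=304, 82^32=148, 82^64=235, 82^128=4, 82^256=16, 82^512=256, 82^1024=529, 82^2048=241, 82^4096=64, 82^8192=601, 82^16384=517, 82^32768=271; 82^54874 = 82^2 * 82^8 * 82^16 * 82^64 * 82^512 * 82^1024 * 82^4096 * 82^16384 * 82^32768 = 55 (mod 699); answer 55
Part 3: Y2 = 55; c = 15; cross terms: (-12*-8 - 15*-29)=531, (15*35 - 31*-8)=773, (31*20 - -5*35)=795, (-5*11 - -18*20)=305, (-18*-29 - -12*11)=654; twice the area = |3058| = 3058; area = 1529; answer 1529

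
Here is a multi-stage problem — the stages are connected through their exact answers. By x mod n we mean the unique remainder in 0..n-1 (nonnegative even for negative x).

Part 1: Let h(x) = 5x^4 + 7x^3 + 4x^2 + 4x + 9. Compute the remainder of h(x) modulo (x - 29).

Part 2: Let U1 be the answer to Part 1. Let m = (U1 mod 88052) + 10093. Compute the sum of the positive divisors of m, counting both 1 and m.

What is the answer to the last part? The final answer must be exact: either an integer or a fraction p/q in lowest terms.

Part 1: remainder = value at the root: 5*(29)^4 + 7*(29)^3 + 4*(29)^2 + 4*(29)^1 + 9 = (3536405) + (170723) + (3364) + (116) + (9) = 3710617; answer 3710617
Part 2: U1 = 3710617; m = 22526; 22526 = 2 * 7 * 1609; sigma = (1 + 2) * (1 + 7) * (1 + 1609) = 3 * 8 * 1610 = 38640; answer 38640

38640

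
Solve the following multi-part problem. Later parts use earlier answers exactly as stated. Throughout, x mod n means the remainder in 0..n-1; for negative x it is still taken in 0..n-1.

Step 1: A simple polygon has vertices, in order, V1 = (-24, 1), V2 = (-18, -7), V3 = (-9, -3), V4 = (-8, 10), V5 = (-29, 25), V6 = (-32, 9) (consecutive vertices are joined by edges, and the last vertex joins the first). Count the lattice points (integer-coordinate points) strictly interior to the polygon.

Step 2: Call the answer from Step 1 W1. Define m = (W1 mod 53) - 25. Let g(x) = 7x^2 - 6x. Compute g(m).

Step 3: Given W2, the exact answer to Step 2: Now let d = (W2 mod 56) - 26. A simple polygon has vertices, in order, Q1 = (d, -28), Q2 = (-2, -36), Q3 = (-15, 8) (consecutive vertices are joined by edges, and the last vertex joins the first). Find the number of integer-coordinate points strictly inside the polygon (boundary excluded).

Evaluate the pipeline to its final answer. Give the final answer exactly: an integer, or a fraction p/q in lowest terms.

48

Step 1: cross terms: (-24*-7 - -18*1)=186, (-18*-3 - -9*-7)=-9, (-9*10 - -8*-3)=-114, (-8*25 - -29*10)=90, (-29*9 - -32*25)=539, (-32*1 - -24*9)=184; twice the area = |876| = 876; area = 438; boundary points = 2 + 1 + 1 + 3 + 1 + 8 = 16; strictly interior points = area - boundary/2 + 1 = 431; answer 431
Step 2: W1 = 431; m = -18; 7*(-18)^2 - 6*(-18)^1 = (2268) + (108) = 2376; answer 2376
Step 3: W2 = 2376; d = -2; cross terms: (-2*-36 - -2*-28)=16, (-2*8 - -15*-36)=-556, (-15*-28 - -2*8)=436; twice the area = |-104| = 104; area = 52; boundary points = 8 + 1 + 1 = 10; strictly interior points = area - boundary/2 + 1 = 48; answer 48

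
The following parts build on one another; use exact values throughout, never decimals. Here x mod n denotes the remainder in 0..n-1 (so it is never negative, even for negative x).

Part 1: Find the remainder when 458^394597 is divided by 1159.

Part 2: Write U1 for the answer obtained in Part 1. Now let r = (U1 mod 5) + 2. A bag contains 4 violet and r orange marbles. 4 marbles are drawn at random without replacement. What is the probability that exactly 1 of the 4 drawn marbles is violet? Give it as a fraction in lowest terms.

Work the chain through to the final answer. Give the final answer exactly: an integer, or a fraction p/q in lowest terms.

8/35

Part 1: squarings mod 1159: 458^1=458, 458^2=1144, 458^4=225, 458^8=788, 458^16=879, 458^32=747, 458^64=530, 458^128=422, 458^256=757, 458^512=503, 458^1024=347, 458^2048=1032, 458^4096=1062, 458^8192=137, 458^16384=225, 458^32768=788, 458^65536=879, 458^131072=747, 458^262144=530; 458^394597 = 458^1 * 458^4 * 458^32 * 458^64 * 458^256 * 458^1024 * 458^131072 * 458^262144 = 1047 (mod 1159); answer 1047
Part 2: U1 = 1047; r = 4; total draws C(8,4) = 70; favorable C(4,1)*C(4,3) = 16; P = 8/35; answer 8/35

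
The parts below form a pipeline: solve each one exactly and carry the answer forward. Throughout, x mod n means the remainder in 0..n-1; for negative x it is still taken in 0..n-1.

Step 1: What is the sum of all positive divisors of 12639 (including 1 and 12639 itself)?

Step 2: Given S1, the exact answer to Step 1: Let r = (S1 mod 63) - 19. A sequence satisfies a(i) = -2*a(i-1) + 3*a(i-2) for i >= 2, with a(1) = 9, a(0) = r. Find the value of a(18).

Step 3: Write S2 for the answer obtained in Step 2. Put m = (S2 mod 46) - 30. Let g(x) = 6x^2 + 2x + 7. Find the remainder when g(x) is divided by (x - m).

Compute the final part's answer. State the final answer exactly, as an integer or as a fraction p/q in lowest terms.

Step 1: 12639 = 3 * 11 * 383; sigma = (1 + 3) * (1 + 11) * (1 + 383) = 4 * 12 * 384 = 18432; answer 18432
Step 2: S1 = 18432; r = 17; a(2) = -2*(9) + 3*(17) = 33; iterating: a(2)=33, a(3)=-39, a(4)=177, a(5)=-471, a(6)=1473, a(7)=-4359, a(8)=13137, a(9)=-39351, a(10)=118113, a(11)=-354279, a(12)=1062897, a(13)=-3188631, a(14)=9565953, a(15)=-28697799, a(16)=86093457, a(17)=-258280311, a(18)=774840993; answer 774840993
Step 3: S2 = 774840993; m = -11; remainder = value at the root: 6*(-11)^2 + 2*(-11)^1 + 7 = (726) + (-22) + (7) = 711; answer 711

711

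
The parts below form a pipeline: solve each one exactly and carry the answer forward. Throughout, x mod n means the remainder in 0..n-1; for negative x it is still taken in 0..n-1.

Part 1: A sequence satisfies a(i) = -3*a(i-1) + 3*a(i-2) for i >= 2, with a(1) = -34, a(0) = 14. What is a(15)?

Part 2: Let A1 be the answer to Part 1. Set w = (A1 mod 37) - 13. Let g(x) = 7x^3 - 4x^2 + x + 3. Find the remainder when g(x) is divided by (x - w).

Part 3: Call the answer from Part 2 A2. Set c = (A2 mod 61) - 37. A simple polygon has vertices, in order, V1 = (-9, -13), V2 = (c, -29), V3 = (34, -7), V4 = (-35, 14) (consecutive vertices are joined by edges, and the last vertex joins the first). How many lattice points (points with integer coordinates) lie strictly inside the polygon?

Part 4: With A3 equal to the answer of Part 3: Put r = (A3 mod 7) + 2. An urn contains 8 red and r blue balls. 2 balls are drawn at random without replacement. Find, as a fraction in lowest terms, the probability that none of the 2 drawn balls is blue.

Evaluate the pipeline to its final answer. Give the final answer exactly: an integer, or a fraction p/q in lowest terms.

Part 1: a(2) = -3*(-34) + 3*(14) = 144; iterating: a(2)=144, a(3)=-534, a(4)=2034, a(5)=-7704, a(6)=29214, a(7)=-110754, a(8)=419904, a(9)=-1591974, a(10)=6035634, a(11)=-22882824, a(12)=86755374, a(13)=-328914594, a(14)=1247009904, a(15)=-4727773494; answer -4727773494
Part 2: A1 = -4727773494; w = -13; remainder = value at the root: 7*(-13)^3 - 4*(-13)^2 + 1*(-13)^1 + 3 = (-15379) + (-676) + (-13) + (3) = -16065; answer -16065
Part 3: A2 = -16065; c = 2; cross terms: (-9*-29 - 2*-13)=287, (2*-7 - 34*-29)=972, (34*14 - -35*-7)=231, (-35*-13 - -9*14)=581; twice the area = |2071| = 2071; area = 2071/2; boundary points = 1 + 2 + 3 + 1 = 7; strictly interior points = area - boundary/2 + 1 = 1033; answer 1033
Part 4: A3 = 1033; r = 6; total draws C(14,2) = 91; favorable C(8,2) = 28; P = 4/13; answer 4/13

4/13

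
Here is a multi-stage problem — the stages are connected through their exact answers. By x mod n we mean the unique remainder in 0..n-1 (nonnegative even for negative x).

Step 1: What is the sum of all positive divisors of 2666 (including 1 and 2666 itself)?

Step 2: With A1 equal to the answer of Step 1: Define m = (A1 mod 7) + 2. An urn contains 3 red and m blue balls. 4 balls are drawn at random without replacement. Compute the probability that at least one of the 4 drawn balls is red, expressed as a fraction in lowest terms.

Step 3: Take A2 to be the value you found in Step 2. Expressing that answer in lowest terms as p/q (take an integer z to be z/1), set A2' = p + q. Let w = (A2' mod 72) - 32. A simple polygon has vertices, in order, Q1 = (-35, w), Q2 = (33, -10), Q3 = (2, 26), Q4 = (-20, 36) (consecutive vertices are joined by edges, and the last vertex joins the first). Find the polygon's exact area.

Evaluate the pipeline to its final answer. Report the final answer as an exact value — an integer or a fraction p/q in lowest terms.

Step 1: 2666 = 2 * 31 * 43; sigma = (1 + 2) * (1 + 31) * (1 + 43) = 3 * 32 * 44 = 4224; answer 4224
Step 2: A1 = 4224; m = 5; total draws C(8,4) = 70; complement C(5,4) = 5; favorable 70 - 5 = 65; P = 13/14; answer 13/14
Step 3: A2 = 13/14; threaded value p + q = 27; w = -5; cross terms: (-35*-10 - 33*-5)=515, (33*26 - 2*-10)=878, (2*36 - -20*26)=592, (-20*-5 - -35*36)=1360; twice the area = |3345| = 3345; area = 3345/2; answer 3345/2

3345/2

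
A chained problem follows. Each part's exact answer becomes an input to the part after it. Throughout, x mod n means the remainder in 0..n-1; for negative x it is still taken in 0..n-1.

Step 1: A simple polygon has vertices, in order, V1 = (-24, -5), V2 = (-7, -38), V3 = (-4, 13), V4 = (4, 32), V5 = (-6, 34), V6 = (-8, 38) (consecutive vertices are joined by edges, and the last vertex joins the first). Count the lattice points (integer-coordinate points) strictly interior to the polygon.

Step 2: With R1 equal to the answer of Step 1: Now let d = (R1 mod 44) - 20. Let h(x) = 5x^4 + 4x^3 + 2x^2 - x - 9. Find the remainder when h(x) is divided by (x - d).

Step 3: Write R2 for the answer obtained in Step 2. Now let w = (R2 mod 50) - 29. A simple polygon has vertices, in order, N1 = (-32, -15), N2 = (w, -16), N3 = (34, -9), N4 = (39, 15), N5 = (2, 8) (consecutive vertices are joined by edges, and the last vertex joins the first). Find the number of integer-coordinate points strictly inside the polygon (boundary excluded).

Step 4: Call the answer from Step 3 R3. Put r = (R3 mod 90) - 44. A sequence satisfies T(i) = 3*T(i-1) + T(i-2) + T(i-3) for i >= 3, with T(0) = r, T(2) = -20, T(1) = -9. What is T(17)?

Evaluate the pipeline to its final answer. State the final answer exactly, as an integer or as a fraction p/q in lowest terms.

Step 1: cross terms: (-24*-38 - -7*-5)=877, (-7*13 - -4*-38)=-243, (-4*32 - 4*13)=-180, (4*34 - -6*32)=328, (-6*38 - -8*34)=44, (-8*-5 - -24*38)=952; twice the area = |1778| = 1778; area = 889; boundary points = 1 + 3 + 1 + 2 + 2 + 1 = 10; strictly interior points = area - boundary/2 + 1 = 885; answer 885
Step 2: R1 = 885; d = -15; remainder = value at the root: 5*(-15)^4 + 4*(-15)^3 + 2*(-15)^2 - 1*(-15)^1 - 9 = (253125) + (-13500) + (450) + (15) + (-9) = 240081; answer 240081
Step 3: R2 = 240081; w = 2; cross terms: (-32*-16 - 2*-15)=542, (2*-9 - 34*-16)=526, (34*15 - 39*-9)=861, (39*8 - 2*15)=282, (2*-15 - -32*8)=226; twice the area = |2437| = 2437; area = 2437/2; boundary points = 1 + 1 + 1 + 1 + 1 = 5; strictly interior points = area - boundary/2 + 1 = 1217; answer 1217
Step 4: R3 = 1217; r = 3; T(3) = 3*(-20) + 1*(-9) + 1*(3) = -66; iterating: T(3)=-66, T(4)=-227, T(5)=-767, T(6)=-2594, T(7)=-8776, T(8)=-29689, T(9)=-100437, T(10)=-339776, T(11)=-1149454, T(12)=-3888575, T(13)=-13154955, T(14)=-44502894, T(15)=-150552212, T(16)=-509314485, T(17)=-1722998561; answer -1722998561

-1722998561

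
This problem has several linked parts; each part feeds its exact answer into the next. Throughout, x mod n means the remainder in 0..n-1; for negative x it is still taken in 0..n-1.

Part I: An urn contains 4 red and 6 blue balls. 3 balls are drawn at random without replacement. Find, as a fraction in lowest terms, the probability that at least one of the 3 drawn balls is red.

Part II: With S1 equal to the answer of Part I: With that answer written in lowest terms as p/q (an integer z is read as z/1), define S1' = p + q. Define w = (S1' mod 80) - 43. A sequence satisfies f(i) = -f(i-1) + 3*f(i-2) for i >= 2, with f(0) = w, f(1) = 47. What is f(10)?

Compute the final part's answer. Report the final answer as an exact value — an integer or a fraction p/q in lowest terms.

Part I: total draws C(10,3) = 120; complement C(6,3) = 20; favorable 120 - 20 = 100; P = 5/6; answer 5/6
Part II: S1 = 5/6; threaded value p + q = 11; w = -32; f(2) = -1*(47) + 3*(-32) = -143; iterating: f(2)=-143, f(3)=284, f(4)=-713, f(5)=1565, f(6)=-3704, f(7)=8399, f(8)=-19511, f(9)=44708, f(10)=-103241; answer -103241

-103241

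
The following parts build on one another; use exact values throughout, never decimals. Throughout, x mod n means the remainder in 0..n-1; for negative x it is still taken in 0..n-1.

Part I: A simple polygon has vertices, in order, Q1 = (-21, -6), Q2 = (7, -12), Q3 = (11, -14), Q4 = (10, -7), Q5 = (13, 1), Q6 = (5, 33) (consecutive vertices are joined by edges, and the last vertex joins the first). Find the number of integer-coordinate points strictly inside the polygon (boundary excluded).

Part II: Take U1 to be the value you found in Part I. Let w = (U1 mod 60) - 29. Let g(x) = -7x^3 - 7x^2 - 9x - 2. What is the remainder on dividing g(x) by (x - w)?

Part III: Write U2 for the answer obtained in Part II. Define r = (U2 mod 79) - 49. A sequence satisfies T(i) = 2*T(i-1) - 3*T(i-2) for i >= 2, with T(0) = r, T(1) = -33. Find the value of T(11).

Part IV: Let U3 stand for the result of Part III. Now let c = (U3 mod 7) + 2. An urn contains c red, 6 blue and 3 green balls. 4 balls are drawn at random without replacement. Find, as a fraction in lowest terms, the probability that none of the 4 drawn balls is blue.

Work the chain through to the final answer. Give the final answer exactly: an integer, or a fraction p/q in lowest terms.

3/26

Part I: cross terms: (-21*-12 - 7*-6)=294, (7*-14 - 11*-12)=34, (11*-7 - 10*-14)=63, (10*1 - 13*-7)=101, (13*33 - 5*1)=424, (5*-6 - -21*33)=663; twice the area = |1579| = 1579; area = 1579/2; boundary points = 2 + 2 + 1 + 1 + 8 + 13 = 27; strictly interior points = area - boundary/2 + 1 = 777; answer 777
Part II: U1 = 777; w = 28; remainder = value at the root: -7*(28)^3 - 7*(28)^2 - 9*(28)^1 - 2 = (-153664) + (-5488) + (-252) + (-2) = -159406; answer -159406
Part III: U2 = -159406; r = -33; T(2) = 2*(-33) - 3*(-33) = 33; iterating: T(2)=33, T(3)=165, T(4)=231, T(5)=-33, T(6)=-759, T(7)=-1419, T(8)=-561, T(9)=3135, T(10)=7953, T(11)=6501; answer 6501
Part IV: U3 = 6501; c = 7; total draws C(16,4) = 1820; favorable C(10,4) = 210; P = 3/26; answer 3/26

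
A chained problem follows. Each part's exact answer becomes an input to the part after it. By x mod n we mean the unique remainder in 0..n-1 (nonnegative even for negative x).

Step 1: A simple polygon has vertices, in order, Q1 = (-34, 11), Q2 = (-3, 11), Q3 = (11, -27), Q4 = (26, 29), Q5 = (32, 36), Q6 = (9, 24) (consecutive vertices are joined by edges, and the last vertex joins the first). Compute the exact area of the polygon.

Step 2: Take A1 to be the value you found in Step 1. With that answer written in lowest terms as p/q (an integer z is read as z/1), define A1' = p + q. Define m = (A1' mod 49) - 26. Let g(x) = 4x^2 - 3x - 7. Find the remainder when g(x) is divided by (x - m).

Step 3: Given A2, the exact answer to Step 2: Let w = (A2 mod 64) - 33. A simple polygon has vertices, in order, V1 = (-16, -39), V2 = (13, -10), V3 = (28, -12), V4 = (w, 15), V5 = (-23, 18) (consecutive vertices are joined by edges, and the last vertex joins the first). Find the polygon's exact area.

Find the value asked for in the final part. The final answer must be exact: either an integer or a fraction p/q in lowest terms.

2441/2

Step 1: cross terms: (-34*11 - -3*11)=-341, (-3*-27 - 11*11)=-40, (11*29 - 26*-27)=1021, (26*36 - 32*29)=8, (32*24 - 9*36)=444, (9*11 - -34*24)=915; twice the area = |2007| = 2007; area = 2007/2; answer 2007/2
Step 2: A1 = 2007/2; threaded value p + q = 2009; m = -26; remainder = value at the root: 4*(-26)^2 - 3*(-26)^1 - 7 = (2704) + (78) + (-7) = 2775; answer 2775
Step 3: A2 = 2775; w = -10; cross terms: (-16*-10 - 13*-39)=667, (13*-12 - 28*-10)=124, (28*15 - -10*-12)=300, (-10*18 - -23*15)=165, (-23*-39 - -16*18)=1185; twice the area = |2441| = 2441; area = 2441/2; answer 2441/2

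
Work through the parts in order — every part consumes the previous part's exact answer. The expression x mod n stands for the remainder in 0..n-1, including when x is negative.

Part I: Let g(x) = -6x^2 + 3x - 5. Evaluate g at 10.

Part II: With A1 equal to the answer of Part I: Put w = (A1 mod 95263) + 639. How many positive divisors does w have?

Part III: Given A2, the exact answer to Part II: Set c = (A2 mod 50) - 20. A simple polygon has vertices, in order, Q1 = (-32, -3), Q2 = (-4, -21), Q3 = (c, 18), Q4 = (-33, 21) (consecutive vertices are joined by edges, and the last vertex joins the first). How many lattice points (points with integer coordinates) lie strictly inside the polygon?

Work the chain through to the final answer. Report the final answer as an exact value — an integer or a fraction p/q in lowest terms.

596

Part I: -6*(10)^2 + 3*(10)^1 - 5 = (-600) + (30) + (-5) = -575; answer -575
Part II: A1 = -575; w = 95327; 95327 is prime, so its only divisors are 1 and 95327; count = 2; answer 2
Part III: A2 = 2; c = -18; cross terms: (-32*-21 - -4*-3)=660, (-4*18 - -18*-21)=-450, (-18*21 - -33*18)=216, (-33*-3 - -32*21)=771; twice the area = |1197| = 1197; area = 1197/2; boundary points = 2 + 1 + 3 + 1 = 7; strictly interior points = area - boundary/2 + 1 = 596; answer 596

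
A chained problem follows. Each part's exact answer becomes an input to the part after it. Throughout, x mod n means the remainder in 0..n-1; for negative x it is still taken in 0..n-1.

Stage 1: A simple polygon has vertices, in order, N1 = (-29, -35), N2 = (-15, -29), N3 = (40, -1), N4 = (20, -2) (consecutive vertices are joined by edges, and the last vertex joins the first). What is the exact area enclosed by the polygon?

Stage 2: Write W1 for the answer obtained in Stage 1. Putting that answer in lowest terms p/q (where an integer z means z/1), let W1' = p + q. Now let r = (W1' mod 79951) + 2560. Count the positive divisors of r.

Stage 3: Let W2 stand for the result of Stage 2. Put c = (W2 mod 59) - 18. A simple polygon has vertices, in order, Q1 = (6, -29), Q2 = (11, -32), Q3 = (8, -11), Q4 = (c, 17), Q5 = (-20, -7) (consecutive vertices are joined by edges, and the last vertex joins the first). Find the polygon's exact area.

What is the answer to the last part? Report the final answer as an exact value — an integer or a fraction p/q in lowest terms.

652

Stage 1: cross terms: (-29*-29 - -15*-35)=316, (-15*-1 - 40*-29)=1175, (40*-2 - 20*-1)=-60, (20*-35 - -29*-2)=-758; twice the area = |673| = 673; area = 673/2; answer 673/2
Stage 2: W1 = 673/2; threaded value p + q = 675; r = 3235; 3235 = 5 * 647; number of divisors = (1+1) * (1+1) = 4; answer 4
Stage 3: W2 = 4; c = -14; cross terms: (6*-32 - 11*-29)=127, (11*-11 - 8*-32)=135, (8*17 - -14*-11)=-18, (-14*-7 - -20*17)=438, (-20*-29 - 6*-7)=622; twice the area = |1304| = 1304; area = 652; answer 652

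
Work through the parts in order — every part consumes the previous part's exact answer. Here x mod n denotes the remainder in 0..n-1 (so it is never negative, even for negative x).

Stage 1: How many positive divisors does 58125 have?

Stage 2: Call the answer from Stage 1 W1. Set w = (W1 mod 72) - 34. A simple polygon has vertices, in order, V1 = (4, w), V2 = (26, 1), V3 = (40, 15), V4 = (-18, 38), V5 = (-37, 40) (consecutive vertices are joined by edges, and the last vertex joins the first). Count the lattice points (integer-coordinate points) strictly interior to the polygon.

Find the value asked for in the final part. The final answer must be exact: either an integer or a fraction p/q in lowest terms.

1768

Stage 1: 58125 = 3 * 5^4 * 31; number of divisors = (1+1) * (4+1) * (1+1) = 20; answer 20
Stage 2: W1 = 20; w = -14; cross terms: (4*1 - 26*-14)=368, (26*15 - 40*1)=350, (40*38 - -18*15)=1790, (-18*40 - -37*38)=686, (-37*-14 - 4*40)=358; twice the area = |3552| = 3552; area = 1776; boundary points = 1 + 14 + 1 + 1 + 1 = 18; strictly interior points = area - boundary/2 + 1 = 1768; answer 1768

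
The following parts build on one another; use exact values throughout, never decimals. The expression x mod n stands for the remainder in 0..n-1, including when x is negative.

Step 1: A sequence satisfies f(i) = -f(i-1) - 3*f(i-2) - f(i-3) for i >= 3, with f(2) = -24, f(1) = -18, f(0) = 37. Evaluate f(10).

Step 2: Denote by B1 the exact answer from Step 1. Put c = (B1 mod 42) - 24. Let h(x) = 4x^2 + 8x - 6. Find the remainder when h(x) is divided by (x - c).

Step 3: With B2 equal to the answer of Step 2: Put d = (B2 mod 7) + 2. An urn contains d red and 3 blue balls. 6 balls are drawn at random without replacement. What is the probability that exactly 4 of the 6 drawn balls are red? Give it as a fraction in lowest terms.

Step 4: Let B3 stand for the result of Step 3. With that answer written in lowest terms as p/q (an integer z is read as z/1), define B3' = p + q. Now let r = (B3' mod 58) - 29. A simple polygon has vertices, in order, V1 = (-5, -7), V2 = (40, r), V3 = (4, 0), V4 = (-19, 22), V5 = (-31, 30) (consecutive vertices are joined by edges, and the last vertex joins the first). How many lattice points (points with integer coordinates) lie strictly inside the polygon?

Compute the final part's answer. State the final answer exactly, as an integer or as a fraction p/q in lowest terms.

Step 1: f(3) = -1*(-24) - 3*(-18) - 1*(37) = 41; iterating: f(3)=41, f(4)=49, f(5)=-148, f(6)=-40, f(7)=435, f(8)=-167, f(9)=-1098, f(10)=1164; answer 1164
Step 2: B1 = 1164; c = 6; remainder = value at the root: 4*(6)^2 + 8*(6)^1 - 6 = (144) + (48) + (-6) = 186; answer 186
Step 3: B2 = 186; d = 6; total draws C(9,6) = 84; favorable C(6,4)*C(3,2) = 45; P = 15/28; answer 15/28
Step 4: B3 = 15/28; threaded value p + q = 43; r = 14; cross terms: (-5*14 - 40*-7)=210, (40*0 - 4*14)=-56, (4*22 - -19*0)=88, (-19*30 - -31*22)=112, (-31*-7 - -5*30)=367; twice the area = |721| = 721; area = 721/2; boundary points = 3 + 2 + 1 + 4 + 1 = 11; strictly interior points = area - boundary/2 + 1 = 356; answer 356

356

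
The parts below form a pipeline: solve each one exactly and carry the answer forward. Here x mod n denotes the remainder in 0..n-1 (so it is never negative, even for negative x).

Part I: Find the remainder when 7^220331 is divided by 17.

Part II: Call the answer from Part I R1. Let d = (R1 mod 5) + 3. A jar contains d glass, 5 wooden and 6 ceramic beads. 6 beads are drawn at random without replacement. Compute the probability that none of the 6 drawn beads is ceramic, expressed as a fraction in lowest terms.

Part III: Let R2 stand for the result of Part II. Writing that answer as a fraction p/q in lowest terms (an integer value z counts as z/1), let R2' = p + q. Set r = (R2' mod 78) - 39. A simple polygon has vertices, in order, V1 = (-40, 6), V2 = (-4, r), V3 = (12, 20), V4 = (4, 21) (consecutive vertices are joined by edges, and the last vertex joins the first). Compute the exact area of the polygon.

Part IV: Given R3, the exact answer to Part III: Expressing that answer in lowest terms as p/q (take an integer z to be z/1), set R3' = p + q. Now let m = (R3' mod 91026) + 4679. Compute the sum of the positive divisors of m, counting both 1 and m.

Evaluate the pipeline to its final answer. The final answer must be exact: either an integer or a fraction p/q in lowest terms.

Part I: squarings mod 17: 7^1=7, 7^2=15, 7^4=4, 7^8=16, 7^16=1, 7^32=1, 7^64=1, 7^128=1, 7^256=1, 7^512=1, 7^1024=1, 7^2048=1, 7^4096=1, 7^8192=1, 7^16384=1, 7^32768=1, 7^65536=1, 7^131072=1; 7^220331 = 7^1 * 7^2 * 7^8 * 7^32 * 7^128 * 7^1024 * 7^2048 * 7^4096 * 7^16384 * 7^65536 * 7^131072 = 14 (mod 17); answer 14
Part II: R1 = 14; d = 7; total draws C(18,6) = 18564; favorable C(12,6) = 924; P = 11/221; answer 11/221
Part III: R2 = 11/221; threaded value p + q = 232; r = 37; cross terms: (-40*37 - -4*6)=-1456, (-4*20 - 12*37)=-524, (12*21 - 4*20)=172, (4*6 - -40*21)=864; twice the area = |-944| = 944; area = 472; answer 472
Part IV: R3 = 472; threaded value p + q = 473; m = 5152; 5152 = 2^5 * 7 * 23; sigma = (1 + 2 + 4 + 8 + 16 + 32) * (1 + 7) * (1 + 23) = 63 * 8 * 24 = 12096; answer 12096

12096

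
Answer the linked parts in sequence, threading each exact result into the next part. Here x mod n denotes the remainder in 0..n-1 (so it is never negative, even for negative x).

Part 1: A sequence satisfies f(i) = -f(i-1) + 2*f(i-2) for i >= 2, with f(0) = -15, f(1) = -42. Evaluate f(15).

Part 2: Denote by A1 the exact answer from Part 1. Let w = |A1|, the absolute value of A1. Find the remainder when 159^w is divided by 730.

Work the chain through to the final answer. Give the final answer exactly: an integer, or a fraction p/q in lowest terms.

721

Part 1: f(2) = -1*(-42) + 2*(-15) = 12; iterating: f(2)=12, f(3)=-96, f(4)=120, f(5)=-312, f(6)=552, f(7)=-1176, f(8)=2280, f(9)=-4632, f(10)=9192, f(11)=-18456, f(12)=36840, f(13)=-73752, f(14)=147432, f(15)=-294936; answer -294936
Part 2: A1 = -294936; w = 294936; squarings mod 730: 159^1=159, 159^2=461, 159^4=91, 159^8=251, 159^16=221, 159^32=661, 159^64=381, 159^128=621, 159^256=201, 159^512=251, 159^1024=221, 159^2048=661, 159^4096=381, 159^8192=621, 159^16384=201, 159^32768=251, 159^65536=221, 159^131072=661, 159^262144=381; 159^294936 = 159^8 * 159^16 * 159^32768 * 159^262144 = 721 (mod 730); answer 721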